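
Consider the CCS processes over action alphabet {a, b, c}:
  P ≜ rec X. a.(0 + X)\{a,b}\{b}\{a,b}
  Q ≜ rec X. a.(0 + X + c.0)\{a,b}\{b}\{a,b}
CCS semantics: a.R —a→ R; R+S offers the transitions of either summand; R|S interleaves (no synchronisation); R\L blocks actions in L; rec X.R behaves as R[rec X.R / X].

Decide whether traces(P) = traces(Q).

Reachable graph of P (2 states):
  p0 = rec X. a.(0 + X)\{a,b}\{b}\{a,b} :: =a=> p1
  p1 = (0 + (rec X. a.(0 + X)\{a,b}\{b}\{a,b}))\{a,b}\{b}\{a,b} :: ·
Reachable graph of Q (3 states):
  q0 = rec X. a.(0 + X + c.0)\{a,b}\{b}\{a,b} :: =a=> q1
  q1 = (0 + (rec X. a.(0 + X + c.0)\{a,b}\{b}\{a,b}) + c.0)\{a,b}\{b}\{a,b} :: =c=> q2
  q2 = 0\{a,b}\{b}\{a,b} :: ·
Executing ac from Q (initial set {q0}):
  [1] a ⇒ {q1}
  [2] c ⇒ {q2}
  — Q admits the full trace.
Executing ac from P (initial set {p0}):
  [1] a ⇒ {p1}
  [2] c ⇒ no successor for P

traces(P) ≠ traces(Q) — witness ⟨ac⟩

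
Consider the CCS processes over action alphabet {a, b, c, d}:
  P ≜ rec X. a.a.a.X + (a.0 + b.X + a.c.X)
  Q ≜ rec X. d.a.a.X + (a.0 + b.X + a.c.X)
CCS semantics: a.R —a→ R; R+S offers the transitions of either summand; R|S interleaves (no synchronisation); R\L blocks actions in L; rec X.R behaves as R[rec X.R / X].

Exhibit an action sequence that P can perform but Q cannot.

P's transition system — 5 states:
  p0 = rec X. a.a.a.X + (a.0 + b.X + a.c.X) :: —a→ p1, —a→ p2, —a→ p3, —b→ p0
  p1 = 0 :: ·
  p2 = a.a.(rec X. a.a.a.X + (a.0 + b.X + a.c.X)) :: —a→ p4
  p3 = c.(rec X. a.a.a.X + (a.0 + b.X + a.c.X)) :: —c→ p0
  p4 = a.(rec X. a.a.a.X + (a.0 + b.X + a.c.X)) :: —a→ p0
Q's transition system — 5 states:
  q0 = rec X. d.a.a.X + (a.0 + b.X + a.c.X) :: —a→ q1, —a→ q2, —b→ q0, —d→ q3
  q1 = 0 :: ·
  q2 = c.(rec X. d.a.a.X + (a.0 + b.X + a.c.X)) :: —c→ q0
  q3 = a.a.(rec X. d.a.a.X + (a.0 + b.X + a.c.X)) :: —a→ q4
  q4 = a.(rec X. d.a.a.X + (a.0 + b.X + a.c.X)) :: —a→ q0
Executing aa from P (initial set {p0}):
  [1] a ⇒ {p1, p2, p3}
  [2] a ⇒ {p4}
  — P admits the full trace.
Executing aa from Q (initial set {q0}):
  [1] a ⇒ {q1, q2}
  [2] a ⇒ ∅ (Q stuck)

aa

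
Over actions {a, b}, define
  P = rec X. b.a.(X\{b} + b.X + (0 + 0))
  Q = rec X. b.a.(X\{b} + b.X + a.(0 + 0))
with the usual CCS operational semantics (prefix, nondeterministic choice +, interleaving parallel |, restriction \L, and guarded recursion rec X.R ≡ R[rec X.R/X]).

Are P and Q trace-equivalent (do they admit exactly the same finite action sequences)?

Reachable graph of P (3 states):
  s0 = rec X. b.a.(X\{b} + b.X + (0 + 0)) → ··b··> s1
  s1 = a.((rec X. b.a.(X\{b} + b.X + (0 + 0)))\{b} + b.(rec X. b.a.(X\{b} + b.X + (0 + 0))) + (0 + 0)) → ··a··> s2
  s2 = (rec X. b.a.(X\{b} + b.X + (0 + 0)))\{b} + b.(rec X. b.a.(X\{b} + b.X + (0 + 0))) + (0 + 0) → ··b··> s0
Reachable graph of Q (4 states):
  t0 = rec X. b.a.(X\{b} + b.X + a.(0 + 0)) → ··b··> t1
  t1 = a.((rec X. b.a.(X\{b} + b.X + a.(0 + 0)))\{b} + b.(rec X. b.a.(X\{b} + b.X + a.(0 + 0))) + a.(0 + 0)) → ··a··> t2
  t2 = (rec X. b.a.(X\{b} + b.X + a.(0 + 0)))\{b} + b.(rec X. b.a.(X\{b} + b.X + a.(0 + 0))) + a.(0 + 0) → ··a··> t3, ··b··> t0
  t3 = 0 + 0 → (no moves)
Executing baa from Q (initial set {t0}):
  [1] b ⇒ {t1}
  [2] a ⇒ {t2}
  [3] a ⇒ {t3}
  ✓ Q
Executing baa from P (initial set {s0}):
  [1] b ⇒ {s1}
  [2] a ⇒ {s2}
  [3] a ⇒ ∅ (P stuck)

trace-distinct — witness ⟨baa⟩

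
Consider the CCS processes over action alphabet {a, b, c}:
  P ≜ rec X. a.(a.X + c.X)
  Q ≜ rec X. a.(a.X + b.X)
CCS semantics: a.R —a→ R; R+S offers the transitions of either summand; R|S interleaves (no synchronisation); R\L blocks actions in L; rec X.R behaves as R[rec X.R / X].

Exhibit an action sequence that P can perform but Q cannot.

P's transition system — 2 states:
  s0 = rec X. a.(a.X + c.X) → -a-> s1
  s1 = a.(rec X. a.(a.X + c.X)) + c.(rec X. a.(a.X + c.X)) → -a-> s0, -c-> s0
Q's transition system — 2 states:
  t0 = rec X. a.(a.X + b.X) → -a-> t1
  t1 = a.(rec X. a.(a.X + b.X)) + b.(rec X. a.(a.X + b.X)) → -a-> t0, -b-> t0
Trace ⟨ac⟩ through P, begin at {s0}:
  after a @ step 1: {s1}
  after c @ step 2: {s0}
  — P admits the full trace.
Trace ⟨ac⟩ through Q, begin at {t0}:
  after a @ step 1: {t1}
  after c @ step 2: no successor for Q

ac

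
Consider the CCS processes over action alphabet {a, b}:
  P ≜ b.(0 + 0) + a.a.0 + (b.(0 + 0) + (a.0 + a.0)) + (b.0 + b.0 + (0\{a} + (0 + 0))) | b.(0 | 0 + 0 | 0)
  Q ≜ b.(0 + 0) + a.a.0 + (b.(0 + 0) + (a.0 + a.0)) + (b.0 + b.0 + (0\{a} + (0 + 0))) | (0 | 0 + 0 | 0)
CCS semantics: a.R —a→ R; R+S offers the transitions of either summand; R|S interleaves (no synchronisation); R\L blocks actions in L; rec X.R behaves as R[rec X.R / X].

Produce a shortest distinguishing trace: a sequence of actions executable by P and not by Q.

P's transition system — 7 states:
  u0 = b.(0 + 0) + a.a.0 + (b.(0 + 0) + (a.0 + a.0)) + (b.0 + b.0 + (0\{a} + (0 + 0))) | b.(0 | 0 + 0 | 0) → --a--▸ u1, --a--▸ u2, --b--▸ u3, --b--▸ u4, --b--▸ u5
  u1 = 0 → deadlocked
  u2 = a.0 → --a--▸ u1
  u3 = (b.0 + b.0 + (0\{a} + (0 + 0))) | (0 | 0 + 0 | 0) → --b--▸ u6
  u4 = 0 + 0 → deadlocked
  u5 = 0 | b.(0 | 0 + 0 | 0) → --b--▸ u6
  u6 = 0 | (0 | 0 + 0 | 0) → deadlocked
Q's transition system — 5 states:
  v0 = b.(0 + 0) + a.a.0 + (b.(0 + 0) + (a.0 + a.0)) + (b.0 + b.0 + (0\{a} + (0 + 0))) | (0 | 0 + 0 | 0) → --a--▸ v1, --a--▸ v2, --b--▸ v3, --b--▸ v4
  v1 = 0 → deadlocked
  v2 = a.0 → --a--▸ v1
  v3 = 0 + 0 → deadlocked
  v4 = 0 | (0 | 0 + 0 | 0) → deadlocked
Executing bb from P (initial set {u0}):
  [1] b ⇒ {u3, u4, u5}
  [2] b ⇒ {u6}
  — P admits the full trace.
Executing bb from Q (initial set {v0}):
  [1] b ⇒ {v3, v4}
  [2] b ⇒ ∅ (Q stuck)

bb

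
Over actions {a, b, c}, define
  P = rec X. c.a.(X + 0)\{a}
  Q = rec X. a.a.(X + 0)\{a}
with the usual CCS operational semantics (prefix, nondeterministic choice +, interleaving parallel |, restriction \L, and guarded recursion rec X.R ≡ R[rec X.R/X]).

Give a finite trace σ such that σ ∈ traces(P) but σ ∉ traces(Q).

Reachable graph of P (4 states):
  m0 = rec X. c.a.(X + 0)\{a} ⊢ --c--▸ m1
  m1 = a.((rec X. c.a.(X + 0)\{a}) + 0)\{a} ⊢ --a--▸ m2
  m2 = ((rec X. c.a.(X + 0)\{a}) + 0)\{a} ⊢ --c--▸ m3
  m3 = (a.((rec X. c.a.(X + 0)\{a}) + 0)\{a})\{a} ⊢ ∅
Reachable graph of Q (3 states):
  n0 = rec X. a.a.(X + 0)\{a} ⊢ --a--▸ n1
  n1 = a.((rec X. a.a.(X + 0)\{a}) + 0)\{a} ⊢ --a--▸ n2
  n2 = ((rec X. a.a.(X + 0)\{a}) + 0)\{a} ⊢ ∅
Executing c from P (initial set {m0}):
  after c @ step 1: {m1}
  P completes σ.
Executing c from Q (initial set {n0}):
  after c @ step 1: ∅  — Q cannot continue

c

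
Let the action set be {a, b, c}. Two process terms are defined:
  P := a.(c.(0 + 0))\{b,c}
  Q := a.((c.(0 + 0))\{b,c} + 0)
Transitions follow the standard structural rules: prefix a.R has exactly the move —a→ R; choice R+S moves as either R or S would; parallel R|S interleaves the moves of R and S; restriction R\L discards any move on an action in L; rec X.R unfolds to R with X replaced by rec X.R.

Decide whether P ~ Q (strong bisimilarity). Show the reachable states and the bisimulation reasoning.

YES

LTS(P): 2 reachable states
  s0 = a.(c.(0 + 0))\{b,c} :: —a→ s1
  s1 = (c.(0 + 0))\{b,c} :: deadlocked
LTS(Q): 2 reachable states
  t0 = a.((c.(0 + 0))\{b,c} + 0) :: —a→ t1
  t1 = (c.(0 + 0))\{b,c} + 0 :: deadlocked
Bisimilarity quotient blocks:
  B0 = {s0, t0}
  B1 = {s1, t1}
s0 ∈ B0, t0 ∈ B0 → same block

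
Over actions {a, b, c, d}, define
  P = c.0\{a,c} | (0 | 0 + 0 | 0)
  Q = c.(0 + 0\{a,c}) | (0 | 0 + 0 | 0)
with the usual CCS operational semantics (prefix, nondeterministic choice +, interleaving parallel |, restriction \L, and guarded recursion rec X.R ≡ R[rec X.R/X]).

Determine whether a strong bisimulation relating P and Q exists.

P's transition system — 2 states:
  u0 = c.0\{a,c} | (0 | 0 + 0 | 0) | =c=> u1
  u1 = 0\{a,c} | (0 | 0 + 0 | 0) | ∅
Q's transition system — 2 states:
  v0 = c.(0 + 0\{a,c}) | (0 | 0 + 0 | 0) | =c=> v1
  v1 = (0 + 0\{a,c}) | (0 | 0 + 0 | 0) | ∅
Coarsest stable partition (strong bisimilarity classes):
  B0 = {u0, v0}
  B1 = {u1, v1}
u0 ∈ B0, v0 ∈ B0 → same block

P ~ Q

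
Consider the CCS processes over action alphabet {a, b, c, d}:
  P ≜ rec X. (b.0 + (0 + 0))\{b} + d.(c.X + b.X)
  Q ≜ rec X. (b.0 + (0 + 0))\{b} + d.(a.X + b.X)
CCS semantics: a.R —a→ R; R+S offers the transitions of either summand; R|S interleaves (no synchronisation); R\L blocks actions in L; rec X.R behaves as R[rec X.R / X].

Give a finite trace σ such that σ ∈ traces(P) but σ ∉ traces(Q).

P's transition system — 2 states:
  u0 = rec X. (b.0 + (0 + 0))\{b} + d.(c.X + b.X) → ··d··> u1
  u1 = c.(rec X. (b.0 + (0 + 0))\{b} + d.(c.X + b.X)) + b.(rec X. (b.0 + (0 + 0))\{b} + d.(c.X + b.X)) → ··b··> u0, ··c··> u0
Q's transition system — 2 states:
  v0 = rec X. (b.0 + (0 + 0))\{b} + d.(a.X + b.X) → ··d··> v1
  v1 = a.(rec X. (b.0 + (0 + 0))\{b} + d.(a.X + b.X)) + b.(rec X. (b.0 + (0 + 0))\{b} + d.(a.X + b.X)) → ··a··> v0, ··b··> v0
Run σ = ⟨dc⟩ on P: start {u0}
  after d @ step 1: {u1}
  after c @ step 2: {u0}
  — P admits the full trace.
Run σ = ⟨dc⟩ on Q: start {v0}
  after d @ step 1: {v1}
  after c @ step 2: ∅ (Q stuck)

dc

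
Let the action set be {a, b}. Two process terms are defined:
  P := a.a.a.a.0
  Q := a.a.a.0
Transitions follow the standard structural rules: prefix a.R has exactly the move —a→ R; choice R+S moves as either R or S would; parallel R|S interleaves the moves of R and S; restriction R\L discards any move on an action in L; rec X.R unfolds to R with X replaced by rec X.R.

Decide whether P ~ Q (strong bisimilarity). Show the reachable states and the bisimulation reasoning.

not bisimilar

Reachable graph of P (5 states):
  s0 = a.a.a.a.0 → --a--▸ s1
  s1 = a.a.a.0 → --a--▸ s2
  s2 = a.a.0 → --a--▸ s3
  s3 = a.0 → --a--▸ s4
  s4 = 0 → deadlocked
Reachable graph of Q (4 states):
  t0 = a.a.a.0 → --a--▸ t1
  t1 = a.a.0 → --a--▸ t2
  t2 = a.0 → --a--▸ t3
  t3 = 0 → deadlocked
Coarsest stable partition (strong bisimilarity classes):
  B0 = {s0}
  B1 = {s1, t0}
  B2 = {s2, t1}
  B3 = {s3, t2}
  B4 = {s4, t3}
s0 ∈ B0, t0 ∈ B1 → different blocks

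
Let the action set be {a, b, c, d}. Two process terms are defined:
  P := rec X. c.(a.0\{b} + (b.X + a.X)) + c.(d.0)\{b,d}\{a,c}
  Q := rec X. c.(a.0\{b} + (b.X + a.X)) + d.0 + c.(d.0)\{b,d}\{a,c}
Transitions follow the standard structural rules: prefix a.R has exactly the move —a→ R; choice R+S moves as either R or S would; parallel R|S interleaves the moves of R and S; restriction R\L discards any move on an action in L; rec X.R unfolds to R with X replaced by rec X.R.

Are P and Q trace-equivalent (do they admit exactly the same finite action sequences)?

trace-distinct — witness ⟨d⟩

Reachable graph of P (4 states):
  u0 = rec X. c.(a.0\{b} + (b.X + a.X)) + c.(d.0)\{b,d}\{a,c} :: ··c··> u1, ··c··> u2
  u1 = (d.0)\{b,d}\{a,c} :: (no moves)
  u2 = a.0\{b} + (b.(rec X. c.(a.0\{b} + (b.X + a.X)) + c.(d.0)\{b,d}\{a,c}) + a.(rec X. c.(a.0\{b} + (b.X + a.X)) + c.(d.0)\{b,d}\{a,c})) :: ··a··> u0, ··a··> u3, ··b··> u0
  u3 = 0\{b} :: (no moves)
Reachable graph of Q (5 states):
  v0 = rec X. c.(a.0\{b} + (b.X + a.X)) + d.0 + c.(d.0)\{b,d}\{a,c} :: ··c··> v1, ··c··> v2, ··d··> v3
  v1 = (d.0)\{b,d}\{a,c} :: (no moves)
  v2 = a.0\{b} + (b.(rec X. c.(a.0\{b} + (b.X + a.X)) + d.0 + c.(d.0)\{b,d}\{a,c}) + a.(rec X. c.(a.0\{b} + (b.X + a.X)) + d.0 + c.(d.0)\{b,d}\{a,c})) :: ··a··> v0, ··a··> v4, ··b··> v0
  v3 = 0 :: (no moves)
  v4 = 0\{b} :: (no moves)
Executing d from Q (initial set {v0}):
  step 1 (d): {v3}
  Q completes σ.
Executing d from P (initial set {u0}):
  step 1 (d): ∅  — P cannot continue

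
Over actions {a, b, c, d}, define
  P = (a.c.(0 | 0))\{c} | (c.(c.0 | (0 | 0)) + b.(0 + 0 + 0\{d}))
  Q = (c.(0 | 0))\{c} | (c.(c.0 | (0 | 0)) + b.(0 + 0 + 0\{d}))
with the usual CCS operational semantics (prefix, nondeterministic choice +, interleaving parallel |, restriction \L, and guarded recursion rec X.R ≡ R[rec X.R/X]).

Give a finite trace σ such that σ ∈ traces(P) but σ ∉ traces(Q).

Reachable graph of P (8 states):
  p0 = (a.c.(0 | 0))\{c} | (c.(c.0 | (0 | 0)) + b.(0 + 0 + 0\{d})) ⊢ =a=> p1, =b=> p2, =c=> p3
  p1 = (c.(0 | 0))\{c} | (c.(c.0 | (0 | 0)) + b.(0 + 0 + 0\{d})) ⊢ =b=> p4, =c=> p5
  p2 = (a.c.(0 | 0))\{c} | (0 + 0 + 0\{d}) ⊢ =a=> p4
  p3 = (a.c.(0 | 0))\{c} | (c.0 | (0 | 0)) ⊢ =a=> p5, =c=> p6
  p4 = (c.(0 | 0))\{c} | (0 + 0 + 0\{d}) ⊢ deadlocked
  p5 = (c.(0 | 0))\{c} | (c.0 | (0 | 0)) ⊢ =c=> p7
  p6 = (a.c.(0 | 0))\{c} | (0 | (0 | 0)) ⊢ =a=> p7
  p7 = (c.(0 | 0))\{c} | (0 | (0 | 0)) ⊢ deadlocked
Reachable graph of Q (4 states):
  q0 = (c.(0 | 0))\{c} | (c.(c.0 | (0 | 0)) + b.(0 + 0 + 0\{d})) ⊢ =b=> q1, =c=> q2
  q1 = (c.(0 | 0))\{c} | (0 + 0 + 0\{d}) ⊢ deadlocked
  q2 = (c.(0 | 0))\{c} | (c.0 | (0 | 0)) ⊢ =c=> q3
  q3 = (c.(0 | 0))\{c} | (0 | (0 | 0)) ⊢ deadlocked
Run σ = ⟨a⟩ on P: start {p0}
  after a @ step 1: {p1}
  — P admits the full trace.
Run σ = ⟨a⟩ on Q: start {q0}
  after a @ step 1: ∅ (Q stuck)

a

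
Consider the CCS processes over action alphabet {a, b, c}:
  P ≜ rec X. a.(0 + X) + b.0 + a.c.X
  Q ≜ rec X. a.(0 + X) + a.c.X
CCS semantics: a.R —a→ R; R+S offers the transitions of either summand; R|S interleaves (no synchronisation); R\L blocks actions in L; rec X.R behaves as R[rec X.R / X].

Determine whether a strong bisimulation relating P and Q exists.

Reachable graph of P (4 states):
  u0 = rec X. a.(0 + X) + b.0 + a.c.X ⊢ -a-> u1, -a-> u2, -b-> u3
  u1 = 0 + (rec X. a.(0 + X) + b.0 + a.c.X) ⊢ -a-> u1, -a-> u2, -b-> u3
  u2 = c.(rec X. a.(0 + X) + b.0 + a.c.X) ⊢ -c-> u0
  u3 = 0 ⊢ stopped
Reachable graph of Q (3 states):
  v0 = rec X. a.(0 + X) + a.c.X ⊢ -a-> v1, -a-> v2
  v1 = 0 + (rec X. a.(0 + X) + a.c.X) ⊢ -a-> v1, -a-> v2
  v2 = c.(rec X. a.(0 + X) + a.c.X) ⊢ -c-> v0
Coarsest stable partition (strong bisimilarity classes):
  B0 = {u0, u1}
  B1 = {u2}
  B2 = {u3}
  B3 = {v0, v1}
  B4 = {v2}
u0 ∈ B0, v0 ∈ B3 → different blocks

NO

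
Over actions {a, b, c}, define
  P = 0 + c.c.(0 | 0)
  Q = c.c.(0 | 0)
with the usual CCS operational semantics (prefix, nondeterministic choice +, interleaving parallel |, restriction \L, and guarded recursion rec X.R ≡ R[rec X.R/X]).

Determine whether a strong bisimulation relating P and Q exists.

bisimilar

Reachable graph of P (3 states):
  p0 = 0 + c.c.(0 | 0) :: =c=> p1
  p1 = c.(0 | 0) :: =c=> p2
  p2 = 0 | 0 :: ∅
Reachable graph of Q (3 states):
  q0 = c.c.(0 | 0) :: =c=> q1
  q1 = c.(0 | 0) :: =c=> q2
  q2 = 0 | 0 :: ∅
Bisimilarity quotient blocks:
  B0 = {p0, q0}
  B1 = {p1, q1}
  B2 = {p2, q2}
p0 ∈ B0, q0 ∈ B0 → same block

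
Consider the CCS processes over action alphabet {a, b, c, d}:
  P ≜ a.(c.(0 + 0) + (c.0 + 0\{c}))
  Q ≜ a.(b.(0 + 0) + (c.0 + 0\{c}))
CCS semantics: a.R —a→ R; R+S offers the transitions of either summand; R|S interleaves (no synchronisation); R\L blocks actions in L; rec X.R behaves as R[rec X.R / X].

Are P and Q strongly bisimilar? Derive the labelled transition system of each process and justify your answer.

LTS(P): 4 reachable states
  p0 = a.(c.(0 + 0) + (c.0 + 0\{c})) | —a→ p1
  p1 = c.(0 + 0) + (c.0 + 0\{c}) | —c→ p2, —c→ p3
  p2 = 0 | ·
  p3 = 0 + 0 | ·
LTS(Q): 4 reachable states
  q0 = a.(b.(0 + 0) + (c.0 + 0\{c})) | —a→ q1
  q1 = b.(0 + 0) + (c.0 + 0\{c}) | —b→ q2, —c→ q3
  q2 = 0 + 0 | ·
  q3 = 0 | ·
Bisimilarity quotient blocks:
  B0 = {p0}
  B1 = {p1}
  B2 = {p2, p3, q2, q3}
  B3 = {q0}
  B4 = {q1}
p0 ∈ B0, q0 ∈ B3 → different blocks

not bisimilar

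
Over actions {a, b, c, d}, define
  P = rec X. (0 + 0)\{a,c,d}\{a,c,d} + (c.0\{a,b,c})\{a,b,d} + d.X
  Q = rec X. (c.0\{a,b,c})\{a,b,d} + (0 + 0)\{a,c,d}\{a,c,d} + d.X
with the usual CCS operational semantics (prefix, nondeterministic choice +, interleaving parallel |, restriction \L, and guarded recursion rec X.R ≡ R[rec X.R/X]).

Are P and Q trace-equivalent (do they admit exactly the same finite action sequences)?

P's transition system — 2 states:
  m0 = rec X. (0 + 0)\{a,c,d}\{a,c,d} + (c.0\{a,b,c})\{a,b,d} + d.X | --c--▸ m1, --d--▸ m0
  m1 = 0\{a,b,c}\{a,b,d} | ·
Q's transition system — 2 states:
  n0 = rec X. (c.0\{a,b,c})\{a,b,d} + (0 + 0)\{a,c,d}\{a,c,d} + d.X | --c--▸ n1, --d--▸ n0
  n1 = 0\{a,b,c}\{a,b,d} | ·
Coarsest stable partition (strong bisimilarity classes):
  B0 = {m0, n0}
  B1 = {m1, n1}
m0 ∈ B0, n0 ∈ B0 → same block
Bisimilar ⇒ trace-equivalent.

YES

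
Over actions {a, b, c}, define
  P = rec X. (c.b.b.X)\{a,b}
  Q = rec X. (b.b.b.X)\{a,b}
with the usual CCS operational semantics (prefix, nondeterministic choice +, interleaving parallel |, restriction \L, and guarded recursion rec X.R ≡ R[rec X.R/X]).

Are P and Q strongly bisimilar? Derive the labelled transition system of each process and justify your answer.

not bisimilar

P's transition system — 2 states:
  s0 = rec X. (c.b.b.X)\{a,b} ⊢ --c--▸ s1
  s1 = (b.b.(rec X. (c.b.b.X)\{a,b}))\{a,b} ⊢ stopped
Q's transition system — 1 states:
  t0 = rec X. (b.b.b.X)\{a,b} ⊢ stopped
Coarsest stable partition (strong bisimilarity classes):
  B0 = {s0}
  B1 = {s1, t0}
s0 ∈ B0, t0 ∈ B1 → different blocks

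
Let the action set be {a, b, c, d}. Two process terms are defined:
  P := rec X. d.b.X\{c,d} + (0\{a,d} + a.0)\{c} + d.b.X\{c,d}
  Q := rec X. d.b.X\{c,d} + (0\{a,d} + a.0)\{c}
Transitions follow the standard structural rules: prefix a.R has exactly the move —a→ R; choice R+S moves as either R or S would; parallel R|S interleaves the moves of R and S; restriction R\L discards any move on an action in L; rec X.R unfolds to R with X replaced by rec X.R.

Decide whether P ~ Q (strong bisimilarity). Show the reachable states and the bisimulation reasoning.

bisimilar

Reachable graph of P (5 states):
  p0 = rec X. d.b.X\{c,d} + (0\{a,d} + a.0)\{c} + d.b.X\{c,d} has moves —a→ p1, —d→ p2
  p1 = 0\{c} has moves (no moves)
  p2 = b.(rec X. d.b.X\{c,d} + (0\{a,d} + a.0)\{c} + d.b.X\{c,d})\{c,d} has moves —b→ p3
  p3 = (rec X. d.b.X\{c,d} + (0\{a,d} + a.0)\{c} + d.b.X\{c,d})\{c,d} has moves —a→ p4
  p4 = 0\{c}\{c,d} has moves (no moves)
Reachable graph of Q (5 states):
  q0 = rec X. d.b.X\{c,d} + (0\{a,d} + a.0)\{c} has moves —a→ q1, —d→ q2
  q1 = 0\{c} has moves (no moves)
  q2 = b.(rec X. d.b.X\{c,d} + (0\{a,d} + a.0)\{c})\{c,d} has moves —b→ q3
  q3 = (rec X. d.b.X\{c,d} + (0\{a,d} + a.0)\{c})\{c,d} has moves —a→ q4
  q4 = 0\{c}\{c,d} has moves (no moves)
Coarsest stable partition (strong bisimilarity classes):
  B0 = {p0, q0}
  B1 = {p2, q2}
  B2 = {p3, q3}
  B3 = {p1, p4, q1, q4}
p0 ∈ B0, q0 ∈ B0 → same block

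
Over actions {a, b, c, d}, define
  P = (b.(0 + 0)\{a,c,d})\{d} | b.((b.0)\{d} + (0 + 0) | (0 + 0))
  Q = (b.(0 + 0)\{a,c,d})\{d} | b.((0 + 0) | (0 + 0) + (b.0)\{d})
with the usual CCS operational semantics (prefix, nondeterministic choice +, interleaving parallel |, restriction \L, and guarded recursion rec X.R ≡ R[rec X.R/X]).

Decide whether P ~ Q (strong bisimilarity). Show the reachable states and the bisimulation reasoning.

Reachable graph of P (6 states):
  m0 = (b.(0 + 0)\{a,c,d})\{d} | b.((b.0)\{d} + (0 + 0) | (0 + 0)) :: =b=> m1, =b=> m2
  m1 = (0 + 0)\{a,c,d}\{d} | b.((b.0)\{d} + (0 + 0) | (0 + 0)) :: =b=> m3
  m2 = (b.(0 + 0)\{a,c,d})\{d} | ((b.0)\{d} + (0 + 0) | (0 + 0)) :: =b=> m3, =b=> m4
  m3 = (0 + 0)\{a,c,d}\{d} | ((b.0)\{d} + (0 + 0) | (0 + 0)) :: =b=> m5
  m4 = (b.(0 + 0)\{a,c,d})\{d} | 0\{d} :: =b=> m5
  m5 = (0 + 0)\{a,c,d}\{d} | 0\{d} :: ∅
Reachable graph of Q (6 states):
  n0 = (b.(0 + 0)\{a,c,d})\{d} | b.((0 + 0) | (0 + 0) + (b.0)\{d}) :: =b=> n1, =b=> n2
  n1 = (0 + 0)\{a,c,d}\{d} | b.((0 + 0) | (0 + 0) + (b.0)\{d}) :: =b=> n3
  n2 = (b.(0 + 0)\{a,c,d})\{d} | ((0 + 0) | (0 + 0) + (b.0)\{d}) :: =b=> n3, =b=> n4
  n3 = (0 + 0)\{a,c,d}\{d} | ((0 + 0) | (0 + 0) + (b.0)\{d}) :: =b=> n5
  n4 = (b.(0 + 0)\{a,c,d})\{d} | 0\{d} :: =b=> n5
  n5 = (0 + 0)\{a,c,d}\{d} | 0\{d} :: ∅
Partition-refinement fixed point:
  B0 = {m0, n0}
  B1 = {m1, m2, n1, n2}
  B2 = {m3, m4, n3, n4}
  B3 = {m5, n5}
m0 ∈ B0, n0 ∈ B0 → same block

YES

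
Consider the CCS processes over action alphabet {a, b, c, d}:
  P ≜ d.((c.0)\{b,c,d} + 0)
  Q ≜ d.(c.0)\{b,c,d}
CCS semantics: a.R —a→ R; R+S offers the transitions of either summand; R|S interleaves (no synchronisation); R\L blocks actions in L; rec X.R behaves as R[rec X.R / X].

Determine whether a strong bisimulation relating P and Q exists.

Reachable graph of P (2 states):
  m0 = d.((c.0)\{b,c,d} + 0) :: ··d··> m1
  m1 = (c.0)\{b,c,d} + 0 :: ·
Reachable graph of Q (2 states):
  n0 = d.(c.0)\{b,c,d} :: ··d··> n1
  n1 = (c.0)\{b,c,d} :: ·
Coarsest stable partition (strong bisimilarity classes):
  B0 = {m0, n0}
  B1 = {m1, n1}
m0 ∈ B0, n0 ∈ B0 → same block

bisimilar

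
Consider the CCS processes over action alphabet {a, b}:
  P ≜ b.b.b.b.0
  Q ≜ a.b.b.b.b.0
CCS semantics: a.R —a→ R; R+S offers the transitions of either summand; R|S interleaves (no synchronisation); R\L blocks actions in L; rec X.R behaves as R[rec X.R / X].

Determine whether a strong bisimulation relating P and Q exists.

P's transition system — 5 states:
  s0 = b.b.b.b.0 has moves -b-> s1
  s1 = b.b.b.0 has moves -b-> s2
  s2 = b.b.0 has moves -b-> s3
  s3 = b.0 has moves -b-> s4
  s4 = 0 has moves ·
Q's transition system — 6 states:
  t0 = a.b.b.b.b.0 has moves -a-> t1
  t1 = b.b.b.b.0 has moves -b-> t2
  t2 = b.b.b.0 has moves -b-> t3
  t3 = b.b.0 has moves -b-> t4
  t4 = b.0 has moves -b-> t5
  t5 = 0 has moves ·
Partition-refinement fixed point:
  B0 = {s0, t1}
  B1 = {s1, t2}
  B2 = {s2, t3}
  B3 = {s3, t4}
  B4 = {s4, t5}
  B5 = {t0}
s0 ∈ B0, t0 ∈ B5 → different blocks

NO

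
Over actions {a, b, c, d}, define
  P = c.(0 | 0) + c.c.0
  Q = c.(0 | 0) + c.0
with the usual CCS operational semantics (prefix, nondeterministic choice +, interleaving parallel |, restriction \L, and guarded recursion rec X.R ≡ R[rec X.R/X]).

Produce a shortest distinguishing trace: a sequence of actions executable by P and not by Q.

LTS(P): 4 reachable states
  p0 = c.(0 | 0) + c.c.0 has moves =c=> p1, =c=> p2
  p1 = 0 | 0 has moves deadlocked
  p2 = c.0 has moves =c=> p3
  p3 = 0 has moves deadlocked
LTS(Q): 3 reachable states
  q0 = c.(0 | 0) + c.0 has moves =c=> q1, =c=> q2
  q1 = 0 has moves deadlocked
  q2 = 0 | 0 has moves deadlocked
Trace ⟨cc⟩ through P, begin at {p0}:
  after c @ step 1: {p1, p2}
  after c @ step 2: {p3}
  — P admits the full trace.
Trace ⟨cc⟩ through Q, begin at {q0}:
  after c @ step 1: {q1, q2}
  after c @ step 2: no successor for Q

cc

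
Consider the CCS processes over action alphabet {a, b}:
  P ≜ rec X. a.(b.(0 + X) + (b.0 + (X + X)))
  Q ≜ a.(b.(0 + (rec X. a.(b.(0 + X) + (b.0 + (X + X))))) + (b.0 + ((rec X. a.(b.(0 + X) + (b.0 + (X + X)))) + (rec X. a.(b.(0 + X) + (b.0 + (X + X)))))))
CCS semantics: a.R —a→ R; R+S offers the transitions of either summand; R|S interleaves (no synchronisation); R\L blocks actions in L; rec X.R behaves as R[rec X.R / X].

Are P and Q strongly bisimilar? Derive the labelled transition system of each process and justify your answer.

P ~ Q

P's transition system — 4 states:
  u0 = rec X. a.(b.(0 + X) + (b.0 + (X + X))) :: =a=> u1
  u1 = b.(0 + (rec X. a.(b.(0 + X) + (b.0 + (X + X))))) + (b.0 + ((rec X. a.(b.(0 + X) + (b.0 + (X + X)))) + (rec X. a.(b.(0 + X) + (b.0 + (X + X)))))) :: =a=> u1, =b=> u2, =b=> u3
  u2 = 0 :: stopped
  u3 = 0 + (rec X. a.(b.(0 + X) + (b.0 + (X + X)))) :: =a=> u1
Q's transition system — 4 states:
  v0 = a.(b.(0 + (rec X. a.(b.(0 + X) + (b.0 + (X + X))))) + (b.0 + ((rec X. a.(b.(0 + X) + (b.0 + (X + X)))) + (rec X. a.(b.(0 + X) + (b.0 + (X + X))))))) :: =a=> v1
  v1 = b.(0 + (rec X. a.(b.(0 + X) + (b.0 + (X + X))))) + (b.0 + ((rec X. a.(b.(0 + X) + (b.0 + (X + X)))) + (rec X. a.(b.(0 + X) + (b.0 + (X + X)))))) :: =a=> v1, =b=> v2, =b=> v3
  v2 = 0 :: stopped
  v3 = 0 + (rec X. a.(b.(0 + X) + (b.0 + (X + X)))) :: =a=> v1
Coarsest stable partition (strong bisimilarity classes):
  B0 = {u0, u3, v0, v3}
  B1 = {u1, v1}
  B2 = {u2, v2}
u0 ∈ B0, v0 ∈ B0 → same block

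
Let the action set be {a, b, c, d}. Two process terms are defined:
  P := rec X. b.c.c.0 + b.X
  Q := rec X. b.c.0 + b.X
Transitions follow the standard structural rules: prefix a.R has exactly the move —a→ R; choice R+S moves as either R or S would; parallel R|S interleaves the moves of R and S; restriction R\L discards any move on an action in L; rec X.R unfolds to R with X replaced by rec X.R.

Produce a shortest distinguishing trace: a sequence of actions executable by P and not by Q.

bcc

P's transition system — 4 states:
  p0 = rec X. b.c.c.0 + b.X has moves =b=> p0, =b=> p1
  p1 = c.c.0 has moves =c=> p2
  p2 = c.0 has moves =c=> p3
  p3 = 0 has moves ·
Q's transition system — 3 states:
  q0 = rec X. b.c.0 + b.X has moves =b=> q0, =b=> q1
  q1 = c.0 has moves =c=> q2
  q2 = 0 has moves ·
Trace ⟨bcc⟩ through P, begin at {p0}:
  step 1 (b): {p0, p1}
  step 2 (c): {p2}
  step 3 (c): {p3}
  — P admits the full trace.
Trace ⟨bcc⟩ through Q, begin at {q0}:
  step 1 (b): {q0, q1}
  step 2 (c): {q2}
  step 3 (c): ∅  — Q cannot continue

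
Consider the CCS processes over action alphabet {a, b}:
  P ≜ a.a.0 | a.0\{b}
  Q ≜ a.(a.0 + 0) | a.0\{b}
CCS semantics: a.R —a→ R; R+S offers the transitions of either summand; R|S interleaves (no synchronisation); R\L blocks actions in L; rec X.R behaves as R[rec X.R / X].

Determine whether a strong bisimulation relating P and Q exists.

LTS(P): 6 reachable states
  p0 = a.a.0 | a.0\{b} has moves =a=> p1, =a=> p2
  p1 = a.0 | a.0\{b} has moves =a=> p3, =a=> p4
  p2 = a.a.0 | 0\{b} has moves =a=> p4
  p3 = 0 | a.0\{b} has moves =a=> p5
  p4 = a.0 | 0\{b} has moves =a=> p5
  p5 = 0 | 0\{b} has moves ·
LTS(Q): 6 reachable states
  q0 = a.(a.0 + 0) | a.0\{b} has moves =a=> q1, =a=> q2
  q1 = (a.0 + 0) | a.0\{b} has moves =a=> q3, =a=> q4
  q2 = a.(a.0 + 0) | 0\{b} has moves =a=> q3
  q3 = (a.0 + 0) | 0\{b} has moves =a=> q5
  q4 = 0 | a.0\{b} has moves =a=> q5
  q5 = 0 | 0\{b} has moves ·
Coarsest stable partition (strong bisimilarity classes):
  B0 = {p0, q0}
  B1 = {p1, p2, q1, q2}
  B2 = {p3, p4, q3, q4}
  B3 = {p5, q5}
p0 ∈ B0, q0 ∈ B0 → same block

P ~ Q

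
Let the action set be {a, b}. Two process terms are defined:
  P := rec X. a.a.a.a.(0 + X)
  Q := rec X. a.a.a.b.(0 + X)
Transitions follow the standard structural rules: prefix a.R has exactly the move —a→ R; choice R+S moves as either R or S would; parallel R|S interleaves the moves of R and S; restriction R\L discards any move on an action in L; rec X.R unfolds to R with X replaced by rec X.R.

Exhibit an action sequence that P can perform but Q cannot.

aaaa

P's transition system — 5 states:
  s0 = rec X. a.a.a.a.(0 + X) → =a=> s1
  s1 = a.a.a.(0 + (rec X. a.a.a.a.(0 + X))) → =a=> s2
  s2 = a.a.(0 + (rec X. a.a.a.a.(0 + X))) → =a=> s3
  s3 = a.(0 + (rec X. a.a.a.a.(0 + X))) → =a=> s4
  s4 = 0 + (rec X. a.a.a.a.(0 + X)) → =a=> s1
Q's transition system — 5 states:
  t0 = rec X. a.a.a.b.(0 + X) → =a=> t1
  t1 = a.a.b.(0 + (rec X. a.a.a.b.(0 + X))) → =a=> t2
  t2 = a.b.(0 + (rec X. a.a.a.b.(0 + X))) → =a=> t3
  t3 = b.(0 + (rec X. a.a.a.b.(0 + X))) → =b=> t4
  t4 = 0 + (rec X. a.a.a.b.(0 + X)) → =a=> t1
Executing aaaa from P (initial set {s0}):
  after a @ step 1: {s1}
  after a @ step 2: {s2}
  after a @ step 3: {s3}
  after a @ step 4: {s4}
  P completes σ.
Executing aaaa from Q (initial set {t0}):
  after a @ step 1: {t1}
  after a @ step 2: {t2}
  after a @ step 3: {t3}
  after a @ step 4: ∅  — Q cannot continue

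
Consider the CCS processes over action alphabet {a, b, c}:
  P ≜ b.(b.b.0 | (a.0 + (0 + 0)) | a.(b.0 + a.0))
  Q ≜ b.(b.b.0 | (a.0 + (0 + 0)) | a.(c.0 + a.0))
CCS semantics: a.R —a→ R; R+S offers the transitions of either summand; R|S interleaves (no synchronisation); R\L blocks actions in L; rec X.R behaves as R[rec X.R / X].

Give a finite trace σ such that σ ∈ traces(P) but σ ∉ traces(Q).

babbb

LTS(P): 19 reachable states
  p0 = b.(b.b.0 | (a.0 + (0 + 0)) | a.(b.0 + a.0)) → =b=> p1
  p1 = b.b.0 | (a.0 + (0 + 0)) | a.(b.0 + a.0) → =a=> p2, =a=> p3, =b=> p4
  p2 = b.b.0 | (a.0 + (0 + 0)) | (b.0 + a.0) → =a=> p5, =a=> p6, =b=> p5, =b=> p7
  p3 = b.b.0 | 0 | a.(b.0 + a.0) → =a=> p6, =b=> p8
  p4 = b.0 | (a.0 + (0 + 0)) | a.(b.0 + a.0) → =a=> p7, =a=> p8, =b=> p9
  p5 = b.b.0 | (a.0 + (0 + 0)) | 0 → =a=> p10, =b=> p11
  p6 = b.b.0 | 0 | (b.0 + a.0) → =a=> p10, =b=> p10, =b=> p12
  p7 = b.0 | (a.0 + (0 + 0)) | (b.0 + a.0) → =a=> p11, =a=> p12, =b=> p11, =b=> p13
  p8 = b.0 | 0 | a.(b.0 + a.0) → =a=> p12, =b=> p14
  p9 = 0 | (a.0 + (0 + 0)) | a.(b.0 + a.0) → =a=> p13, =a=> p14
  p10 = b.b.0 | 0 | 0 → =b=> p15
  p11 = b.0 | (a.0 + (0 + 0)) | 0 → =a=> p15, =b=> p16
  p12 = b.0 | 0 | (b.0 + a.0) → =a=> p15, =b=> p15, =b=> p17
  p13 = 0 | (a.0 + (0 + 0)) | (b.0 + a.0) → =a=> p16, =a=> p17, =b=> p16
  p14 = 0 | 0 | a.(b.0 + a.0) → =a=> p17
  p15 = b.0 | 0 | 0 → =b=> p18
  p16 = 0 | (a.0 + (0 + 0)) | 0 → =a=> p18
  p17 = 0 | 0 | (b.0 + a.0) → =a=> p18, =b=> p18
  p18 = 0 | 0 | 0 → deadlocked
LTS(Q): 19 reachable states
  q0 = b.(b.b.0 | (a.0 + (0 + 0)) | a.(c.0 + a.0)) → =b=> q1
  q1 = b.b.0 | (a.0 + (0 + 0)) | a.(c.0 + a.0) → =a=> q2, =a=> q3, =b=> q4
  q2 = b.b.0 | (a.0 + (0 + 0)) | (c.0 + a.0) → =a=> q5, =a=> q6, =b=> q7, =c=> q5
  q3 = b.b.0 | 0 | a.(c.0 + a.0) → =a=> q6, =b=> q8
  q4 = b.0 | (a.0 + (0 + 0)) | a.(c.0 + a.0) → =a=> q7, =a=> q8, =b=> q9
  q5 = b.b.0 | (a.0 + (0 + 0)) | 0 → =a=> q10, =b=> q11
  q6 = b.b.0 | 0 | (c.0 + a.0) → =a=> q10, =b=> q12, =c=> q10
  q7 = b.0 | (a.0 + (0 + 0)) | (c.0 + a.0) → =a=> q11, =a=> q12, =b=> q13, =c=> q11
  q8 = b.0 | 0 | a.(c.0 + a.0) → =a=> q12, =b=> q14
  q9 = 0 | (a.0 + (0 + 0)) | a.(c.0 + a.0) → =a=> q13, =a=> q14
  q10 = b.b.0 | 0 | 0 → =b=> q15
  q11 = b.0 | (a.0 + (0 + 0)) | 0 → =a=> q15, =b=> q16
  q12 = b.0 | 0 | (c.0 + a.0) → =a=> q15, =b=> q17, =c=> q15
  q13 = 0 | (a.0 + (0 + 0)) | (c.0 + a.0) → =a=> q16, =a=> q17, =c=> q16
  q14 = 0 | 0 | a.(c.0 + a.0) → =a=> q17
  q15 = b.0 | 0 | 0 → =b=> q18
  q16 = 0 | (a.0 + (0 + 0)) | 0 → =a=> q18
  q17 = 0 | 0 | (c.0 + a.0) → =a=> q18, =c=> q18
  q18 = 0 | 0 | 0 → deadlocked
Trace ⟨babbb⟩ through P, begin at {p0}:
  [1] b ⇒ {p1}
  [2] a ⇒ {p2, p3}
  [3] b ⇒ {p5, p7, p8}
  [4] b ⇒ {p11, p13, p14}
  [5] b ⇒ {p16}
  — P admits the full trace.
Trace ⟨babbb⟩ through Q, begin at {q0}:
  [1] b ⇒ {q1}
  [2] a ⇒ {q2, q3}
  [3] b ⇒ {q7, q8}
  [4] b ⇒ {q13, q14}
  [5] b ⇒ ∅  — Q cannot continue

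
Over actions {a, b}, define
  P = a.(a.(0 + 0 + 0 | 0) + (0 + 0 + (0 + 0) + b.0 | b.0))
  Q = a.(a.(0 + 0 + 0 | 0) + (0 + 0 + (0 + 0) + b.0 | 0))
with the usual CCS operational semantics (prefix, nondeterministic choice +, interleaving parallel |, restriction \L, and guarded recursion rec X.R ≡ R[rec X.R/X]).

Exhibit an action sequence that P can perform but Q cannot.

P's transition system — 6 states:
  s0 = a.(a.(0 + 0 + 0 | 0) + (0 + 0 + (0 + 0) + b.0 | b.0)) → -a-> s1
  s1 = a.(0 + 0 + 0 | 0) + (0 + 0 + (0 + 0) + b.0 | b.0) → -a-> s2, -b-> s3, -b-> s4
  s2 = 0 + 0 + 0 | 0 → ·
  s3 = 0 | b.0 → -b-> s5
  s4 = b.0 | 0 → -b-> s5
  s5 = 0 | 0 → ·
Q's transition system — 4 states:
  t0 = a.(a.(0 + 0 + 0 | 0) + (0 + 0 + (0 + 0) + b.0 | 0)) → -a-> t1
  t1 = a.(0 + 0 + 0 | 0) + (0 + 0 + (0 + 0) + b.0 | 0) → -a-> t2, -b-> t3
  t2 = 0 + 0 + 0 | 0 → ·
  t3 = 0 | 0 → ·
Executing abb from P (initial set {s0}):
  after a @ step 1: {s1}
  after b @ step 2: {s3, s4}
  after b @ step 3: {s5}
  P completes σ.
Executing abb from Q (initial set {t0}):
  after a @ step 1: {t1}
  after b @ step 2: {t3}
  after b @ step 3: ∅  — Q cannot continue

abb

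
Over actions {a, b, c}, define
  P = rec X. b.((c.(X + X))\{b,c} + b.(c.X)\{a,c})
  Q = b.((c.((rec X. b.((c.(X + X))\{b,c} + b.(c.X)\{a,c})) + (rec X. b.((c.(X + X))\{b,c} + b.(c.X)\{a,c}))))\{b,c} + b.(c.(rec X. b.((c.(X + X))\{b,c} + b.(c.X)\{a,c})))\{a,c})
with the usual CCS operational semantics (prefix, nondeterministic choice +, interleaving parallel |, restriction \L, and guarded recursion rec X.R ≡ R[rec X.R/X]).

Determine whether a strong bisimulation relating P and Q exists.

P ~ Q

P's transition system — 3 states:
  s0 = rec X. b.((c.(X + X))\{b,c} + b.(c.X)\{a,c}) :: -b-> s1
  s1 = (c.((rec X. b.((c.(X + X))\{b,c} + b.(c.X)\{a,c})) + (rec X. b.((c.(X + X))\{b,c} + b.(c.X)\{a,c}))))\{b,c} + b.(c.(rec X. b.((c.(X + X))\{b,c} + b.(c.X)\{a,c})))\{a,c} :: -b-> s2
  s2 = (c.(rec X. b.((c.(X + X))\{b,c} + b.(c.X)\{a,c})))\{a,c} :: deadlocked
Q's transition system — 3 states:
  t0 = b.((c.((rec X. b.((c.(X + X))\{b,c} + b.(c.X)\{a,c})) + (rec X. b.((c.(X + X))\{b,c} + b.(c.X)\{a,c}))))\{b,c} + b.(c.(rec X. b.((c.(X + X))\{b,c} + b.(c.X)\{a,c})))\{a,c}) :: -b-> t1
  t1 = (c.((rec X. b.((c.(X + X))\{b,c} + b.(c.X)\{a,c})) + (rec X. b.((c.(X + X))\{b,c} + b.(c.X)\{a,c}))))\{b,c} + b.(c.(rec X. b.((c.(X + X))\{b,c} + b.(c.X)\{a,c})))\{a,c} :: -b-> t2
  t2 = (c.(rec X. b.((c.(X + X))\{b,c} + b.(c.X)\{a,c})))\{a,c} :: deadlocked
Coarsest stable partition (strong bisimilarity classes):
  B0 = {s0, t0}
  B1 = {s1, t1}
  B2 = {s2, t2}
s0 ∈ B0, t0 ∈ B0 → same block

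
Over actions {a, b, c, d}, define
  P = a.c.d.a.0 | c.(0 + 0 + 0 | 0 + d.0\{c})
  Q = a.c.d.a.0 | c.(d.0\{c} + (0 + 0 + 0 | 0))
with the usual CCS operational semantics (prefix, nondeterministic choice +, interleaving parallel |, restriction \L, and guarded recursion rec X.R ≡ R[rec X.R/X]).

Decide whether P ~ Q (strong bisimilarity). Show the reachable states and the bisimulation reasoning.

LTS(P): 15 reachable states
  s0 = a.c.d.a.0 | c.(0 + 0 + 0 | 0 + d.0\{c}) ⊢ —a→ s1, —c→ s2
  s1 = c.d.a.0 | c.(0 + 0 + 0 | 0 + d.0\{c}) ⊢ —c→ s3, —c→ s4
  s2 = a.c.d.a.0 | (0 + 0 + 0 | 0 + d.0\{c}) ⊢ —a→ s3, —d→ s5
  s3 = c.d.a.0 | (0 + 0 + 0 | 0 + d.0\{c}) ⊢ —c→ s6, —d→ s7
  s4 = d.a.0 | c.(0 + 0 + 0 | 0 + d.0\{c}) ⊢ —c→ s6, —d→ s8
  s5 = a.c.d.a.0 | 0\{c} ⊢ —a→ s7
  s6 = d.a.0 | (0 + 0 + 0 | 0 + d.0\{c}) ⊢ —d→ s10, —d→ s9
  s7 = c.d.a.0 | 0\{c} ⊢ —c→ s10
  s8 = a.0 | c.(0 + 0 + 0 | 0 + d.0\{c}) ⊢ —a→ s11, —c→ s9
  s9 = a.0 | (0 + 0 + 0 | 0 + d.0\{c}) ⊢ —a→ s12, —d→ s13
  s10 = d.a.0 | 0\{c} ⊢ —d→ s13
  s11 = 0 | c.(0 + 0 + 0 | 0 + d.0\{c}) ⊢ —c→ s12
  s12 = 0 | (0 + 0 + 0 | 0 + d.0\{c}) ⊢ —d→ s14
  s13 = a.0 | 0\{c} ⊢ —a→ s14
  s14 = 0 | 0\{c} ⊢ stopped
LTS(Q): 15 reachable states
  t0 = a.c.d.a.0 | c.(d.0\{c} + (0 + 0 + 0 | 0)) ⊢ —a→ t1, —c→ t2
  t1 = c.d.a.0 | c.(d.0\{c} + (0 + 0 + 0 | 0)) ⊢ —c→ t3, —c→ t4
  t2 = a.c.d.a.0 | (d.0\{c} + (0 + 0 + 0 | 0)) ⊢ —a→ t3, —d→ t5
  t3 = c.d.a.0 | (d.0\{c} + (0 + 0 + 0 | 0)) ⊢ —c→ t6, —d→ t7
  t4 = d.a.0 | c.(d.0\{c} + (0 + 0 + 0 | 0)) ⊢ —c→ t6, —d→ t8
  t5 = a.c.d.a.0 | 0\{c} ⊢ —a→ t7
  t6 = d.a.0 | (d.0\{c} + (0 + 0 + 0 | 0)) ⊢ —d→ t10, —d→ t9
  t7 = c.d.a.0 | 0\{c} ⊢ —c→ t10
  t8 = a.0 | c.(d.0\{c} + (0 + 0 + 0 | 0)) ⊢ —a→ t11, —c→ t9
  t9 = a.0 | (d.0\{c} + (0 + 0 + 0 | 0)) ⊢ —a→ t12, —d→ t13
  t10 = d.a.0 | 0\{c} ⊢ —d→ t13
  t11 = 0 | c.(d.0\{c} + (0 + 0 + 0 | 0)) ⊢ —c→ t12
  t12 = 0 | (d.0\{c} + (0 + 0 + 0 | 0)) ⊢ —d→ t14
  t13 = a.0 | 0\{c} ⊢ —a→ t14
  t14 = 0 | 0\{c} ⊢ stopped
Partition-refinement fixed point:
  B0 = {s0, t0}
  B1 = {s1, t1}
  B2 = {s4, t4}
  B3 = {s8, t8}
  B4 = {s11, t11}
  B5 = {s12, t12}
  B6 = {s14, t14}
  B7 = {s9, t9}
  B8 = {s13, t13}
  B9 = {s6, t6}
  B10 = {s10, t10}
  B11 = {s3, t3}
  B12 = {s7, t7}
  B13 = {s2, t2}
  B14 = {s5, t5}
s0 ∈ B0, t0 ∈ B0 → same block

P ~ Q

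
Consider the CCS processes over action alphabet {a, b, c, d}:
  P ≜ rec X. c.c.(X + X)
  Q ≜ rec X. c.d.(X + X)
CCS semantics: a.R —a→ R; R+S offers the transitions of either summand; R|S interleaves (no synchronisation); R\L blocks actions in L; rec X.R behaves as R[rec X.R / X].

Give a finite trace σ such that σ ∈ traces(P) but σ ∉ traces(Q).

cc

LTS(P): 3 reachable states
  m0 = rec X. c.c.(X + X) | —c→ m1
  m1 = c.((rec X. c.c.(X + X)) + (rec X. c.c.(X + X))) | —c→ m2
  m2 = (rec X. c.c.(X + X)) + (rec X. c.c.(X + X)) | —c→ m1
LTS(Q): 3 reachable states
  n0 = rec X. c.d.(X + X) | —c→ n1
  n1 = d.((rec X. c.d.(X + X)) + (rec X. c.d.(X + X))) | —d→ n2
  n2 = (rec X. c.d.(X + X)) + (rec X. c.d.(X + X)) | —c→ n1
Trace ⟨cc⟩ through P, begin at {m0}:
  after c @ step 1: {m1}
  after c @ step 2: {m2}
  — P admits the full trace.
Trace ⟨cc⟩ through Q, begin at {n0}:
  after c @ step 1: {n1}
  after c @ step 2: no successor for Q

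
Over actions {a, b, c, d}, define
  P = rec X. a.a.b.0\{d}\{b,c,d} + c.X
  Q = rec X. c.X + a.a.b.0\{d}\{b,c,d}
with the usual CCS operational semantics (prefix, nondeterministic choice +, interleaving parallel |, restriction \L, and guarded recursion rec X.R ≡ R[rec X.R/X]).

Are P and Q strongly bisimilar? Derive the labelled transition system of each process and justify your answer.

bisimilar

Reachable graph of P (4 states):
  p0 = rec X. a.a.b.0\{d}\{b,c,d} + c.X | =a=> p1, =c=> p0
  p1 = a.b.0\{d}\{b,c,d} | =a=> p2
  p2 = b.0\{d}\{b,c,d} | =b=> p3
  p3 = 0\{d}\{b,c,d} | stopped
Reachable graph of Q (4 states):
  q0 = rec X. c.X + a.a.b.0\{d}\{b,c,d} | =a=> q1, =c=> q0
  q1 = a.b.0\{d}\{b,c,d} | =a=> q2
  q2 = b.0\{d}\{b,c,d} | =b=> q3
  q3 = 0\{d}\{b,c,d} | stopped
Bisimilarity quotient blocks:
  B0 = {p0, q0}
  B1 = {p1, q1}
  B2 = {p2, q2}
  B3 = {p3, q3}
p0 ∈ B0, q0 ∈ B0 → same block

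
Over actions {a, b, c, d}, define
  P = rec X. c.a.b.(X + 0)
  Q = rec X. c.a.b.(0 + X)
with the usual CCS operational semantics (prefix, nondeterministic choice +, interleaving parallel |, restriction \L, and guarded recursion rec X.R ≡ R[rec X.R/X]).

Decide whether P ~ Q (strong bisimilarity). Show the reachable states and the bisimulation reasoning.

P ~ Q

Reachable graph of P (4 states):
  p0 = rec X. c.a.b.(X + 0) ⊢ --c--▸ p1
  p1 = a.b.((rec X. c.a.b.(X + 0)) + 0) ⊢ --a--▸ p2
  p2 = b.((rec X. c.a.b.(X + 0)) + 0) ⊢ --b--▸ p3
  p3 = (rec X. c.a.b.(X + 0)) + 0 ⊢ --c--▸ p1
Reachable graph of Q (4 states):
  q0 = rec X. c.a.b.(0 + X) ⊢ --c--▸ q1
  q1 = a.b.(0 + (rec X. c.a.b.(0 + X))) ⊢ --a--▸ q2
  q2 = b.(0 + (rec X. c.a.b.(0 + X))) ⊢ --b--▸ q3
  q3 = 0 + (rec X. c.a.b.(0 + X)) ⊢ --c--▸ q1
Bisimilarity quotient blocks:
  B0 = {p0, p3, q0, q3}
  B1 = {p1, q1}
  B2 = {p2, q2}
p0 ∈ B0, q0 ∈ B0 → same block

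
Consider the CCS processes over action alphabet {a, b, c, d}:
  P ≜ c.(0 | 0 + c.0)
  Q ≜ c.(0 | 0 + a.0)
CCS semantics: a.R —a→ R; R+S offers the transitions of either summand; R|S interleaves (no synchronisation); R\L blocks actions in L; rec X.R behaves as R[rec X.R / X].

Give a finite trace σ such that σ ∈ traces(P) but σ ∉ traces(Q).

LTS(P): 3 reachable states
  u0 = c.(0 | 0 + c.0) → -c-> u1
  u1 = 0 | 0 + c.0 → -c-> u2
  u2 = 0 → deadlocked
LTS(Q): 3 reachable states
  v0 = c.(0 | 0 + a.0) → -c-> v1
  v1 = 0 | 0 + a.0 → -a-> v2
  v2 = 0 → deadlocked
Executing cc from P (initial set {u0}):
  after c @ step 1: {u1}
  after c @ step 2: {u2}
  P completes σ.
Executing cc from Q (initial set {v0}):
  after c @ step 1: {v1}
  after c @ step 2: no successor for Q

cc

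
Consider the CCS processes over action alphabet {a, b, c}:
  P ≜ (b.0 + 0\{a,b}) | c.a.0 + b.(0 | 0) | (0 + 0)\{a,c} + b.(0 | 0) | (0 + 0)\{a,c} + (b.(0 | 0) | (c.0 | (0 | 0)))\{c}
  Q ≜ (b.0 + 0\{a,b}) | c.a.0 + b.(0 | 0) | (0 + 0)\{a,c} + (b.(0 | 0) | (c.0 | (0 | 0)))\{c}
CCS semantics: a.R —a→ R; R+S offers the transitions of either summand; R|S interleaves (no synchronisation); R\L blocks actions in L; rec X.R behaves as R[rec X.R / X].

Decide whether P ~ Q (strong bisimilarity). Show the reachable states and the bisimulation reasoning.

YES

LTS(P): 8 reachable states
  s0 = (b.0 + 0\{a,b}) | c.a.0 + b.(0 | 0) | (0 + 0)\{a,c} + b.(0 | 0) | (0 + 0)\{a,c} + (b.(0 | 0) | (c.0 | (0 | 0)))\{c} | =b=> s1, =b=> s2, =b=> s3, =c=> s4
  s1 = (0 | 0 | (c.0 | (0 | 0)))\{c} | stopped
  s2 = 0 | 0 | (0 + 0)\{a,c} | stopped
  s3 = 0 | c.a.0 | =c=> s5
  s4 = (b.0 + 0\{a,b}) | a.0 | =a=> s6, =b=> s5
  s5 = 0 | a.0 | =a=> s7
  s6 = (b.0 + 0\{a,b}) | 0 | =b=> s7
  s7 = 0 | 0 | stopped
LTS(Q): 8 reachable states
  t0 = (b.0 + 0\{a,b}) | c.a.0 + b.(0 | 0) | (0 + 0)\{a,c} + (b.(0 | 0) | (c.0 | (0 | 0)))\{c} | =b=> t1, =b=> t2, =b=> t3, =c=> t4
  t1 = (0 | 0 | (c.0 | (0 | 0)))\{c} | stopped
  t2 = 0 | 0 | (0 + 0)\{a,c} | stopped
  t3 = 0 | c.a.0 | =c=> t5
  t4 = (b.0 + 0\{a,b}) | a.0 | =a=> t6, =b=> t5
  t5 = 0 | a.0 | =a=> t7
  t6 = (b.0 + 0\{a,b}) | 0 | =b=> t7
  t7 = 0 | 0 | stopped
Coarsest stable partition (strong bisimilarity classes):
  B0 = {s0, t0}
  B1 = {s4, t4}
  B2 = {s5, t5}
  B3 = {s1, s2, s7, t1, t2, t7}
  B4 = {s6, t6}
  B5 = {s3, t3}
s0 ∈ B0, t0 ∈ B0 → same block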